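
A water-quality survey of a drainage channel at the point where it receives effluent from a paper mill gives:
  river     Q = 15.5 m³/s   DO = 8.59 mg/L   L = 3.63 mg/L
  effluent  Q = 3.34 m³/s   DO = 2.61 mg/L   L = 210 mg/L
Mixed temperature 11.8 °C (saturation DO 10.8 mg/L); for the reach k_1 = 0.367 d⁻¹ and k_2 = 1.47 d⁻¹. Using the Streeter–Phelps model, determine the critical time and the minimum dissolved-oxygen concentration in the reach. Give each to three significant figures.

t_c ≈ 1.00 d; minimum DO ≈ 3.85 mg/L

Mixed DO = (15.5×8.59 + 3.34×2.61)/(15.5+3.34) = 141.9/18.84 = 7.530 mg/L.
Mixed L₀ = (15.5×3.63 + 3.34×210)/(18.84) = 757.7/18.84 = 40.22 mg/L.
Initial deficit D₀ = C_s − DO₀ = 10.8 − 7.530 = 3.270 mg/L.
t_c = (1/1.103) ln[(1.47/0.367)(1 − 3.270×1.103/(0.367×40.22))] = 0.9066 × ln(3.027) = 1.004 d.
D_c = (0.367/1.47) × 40.22 × e^(−0.367×1.004) = 0.2497 × 40.22 × 0.6918 = 6.946 mg/L.
Minimum DO = 10.8 − 6.946 = 3.854 mg/L.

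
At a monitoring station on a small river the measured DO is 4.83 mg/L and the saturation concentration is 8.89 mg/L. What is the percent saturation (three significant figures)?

% saturation = C/C_s × 100 = 4.83/8.89 × 100 = 54.3 %.

54.3 % saturation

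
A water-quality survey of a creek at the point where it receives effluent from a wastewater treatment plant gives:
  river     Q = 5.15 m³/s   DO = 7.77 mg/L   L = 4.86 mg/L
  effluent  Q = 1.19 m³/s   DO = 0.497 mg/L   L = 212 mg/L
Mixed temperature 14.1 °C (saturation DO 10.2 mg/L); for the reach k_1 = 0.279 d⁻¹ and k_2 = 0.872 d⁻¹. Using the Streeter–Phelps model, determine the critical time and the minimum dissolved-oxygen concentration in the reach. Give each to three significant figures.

Mixed DO = (5.15×7.77 + 1.19×0.497)/(5.15+1.19) = 40.61/6.340 = 6.405 mg/L.
Mixed L₀ = (5.15×4.86 + 1.19×212)/(6.340) = 277.3/6.340 = 43.74 mg/L.
Initial deficit D₀ = C_s − DO₀ = 10.2 − 6.405 = 3.795 mg/L.
t_c = (1/0.5930) ln[(0.872/0.279)(1 − 3.795×0.5930/(0.279×43.74))] = 1.686 × ln(2.549) = 1.578 d.
D_c = (0.279/0.872) × 43.74 × e^(−0.279×1.578) = 0.3200 × 43.74 × 0.6439 = 9.011 mg/L.
Minimum DO = 10.2 − 9.011 = 1.189 mg/L.

t_c ≈ 1.58 d; minimum DO ≈ 1.19 mg/L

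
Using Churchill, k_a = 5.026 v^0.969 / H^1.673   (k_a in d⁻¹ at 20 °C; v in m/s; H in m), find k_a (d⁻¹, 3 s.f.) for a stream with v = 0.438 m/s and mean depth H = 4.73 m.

k_a ≈ 0.168 d⁻¹

k_a = 5.026 × 0.438^0.969 / 4.73^1.673 = 5.026 × 0.4494 / 13.46 = 0.1678 d⁻¹.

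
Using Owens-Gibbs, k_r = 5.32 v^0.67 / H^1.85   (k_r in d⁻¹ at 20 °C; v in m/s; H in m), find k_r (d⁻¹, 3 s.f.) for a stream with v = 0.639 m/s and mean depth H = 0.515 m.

k_r ≈ 13.5 d⁻¹

k_r = 5.32 × 0.639^0.67 / 0.515^1.85 = 5.32 × 0.7408 / 0.2930 = 13.45 d⁻¹.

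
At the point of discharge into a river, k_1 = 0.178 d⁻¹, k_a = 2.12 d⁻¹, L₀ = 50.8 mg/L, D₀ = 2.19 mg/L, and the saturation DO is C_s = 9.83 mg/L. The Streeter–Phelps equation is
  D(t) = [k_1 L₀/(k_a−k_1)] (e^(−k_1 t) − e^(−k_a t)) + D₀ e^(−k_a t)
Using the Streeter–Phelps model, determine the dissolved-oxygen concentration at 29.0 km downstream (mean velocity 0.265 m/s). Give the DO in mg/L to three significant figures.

Travel time t = x/v = 29.0 km / (0.265 m/s) = 29000 m / 0.265 m/s = 109400 s = 1.267 d.
k_1 L₀/(k_a−k_1) = 0.178×50.8/(2.12−0.178) = 9.042/1.942 = 4.656 mg/L.
e^(−k_1 t) = e^(−0.178×1.267) = 0.7982; e^(−k_a t) = e^(−2.12×1.267) = 0.06821.
D = 4.656 × (0.7982 − 0.06821) + 2.19 × 0.06821 = 3.399 + 0.1494 = 3.548 mg/L.
DO = C_s − D = 9.83 − 3.548 = 6.282 mg/L.

DO ≈ 6.28 mg/L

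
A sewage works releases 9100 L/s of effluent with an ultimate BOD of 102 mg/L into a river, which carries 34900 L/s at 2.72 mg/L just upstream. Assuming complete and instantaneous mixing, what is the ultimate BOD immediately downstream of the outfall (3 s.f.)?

Flow-weighted mixing: C = (Q_r C_r + Q_w C_w)/(Q_r + Q_w)
= (34900×2.72 + 9100×102)/(34900 + 9100) = 1.023×10^6/44000 = 23.25 mg/L.

23.3 mg/L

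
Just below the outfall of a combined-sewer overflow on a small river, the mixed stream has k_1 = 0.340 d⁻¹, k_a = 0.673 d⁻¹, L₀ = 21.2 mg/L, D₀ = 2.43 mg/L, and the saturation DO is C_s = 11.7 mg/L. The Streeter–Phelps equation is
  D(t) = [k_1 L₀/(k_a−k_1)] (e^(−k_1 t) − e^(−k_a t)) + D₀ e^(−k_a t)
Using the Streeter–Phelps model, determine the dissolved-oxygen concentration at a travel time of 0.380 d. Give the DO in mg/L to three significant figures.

DO ≈ 7.56 mg/L

k_1 L₀/(k_a−k_1) = 0.340×21.2/(0.673−0.340) = 7.208/0.3330 = 21.65 mg/L.
e^(−k_1 t) = e^(−0.340×0.3800) = 0.8788; e^(−k_a t) = e^(−0.673×0.3800) = 0.7743.
D = 21.65 × (0.8788 − 0.7743) + 2.43 × 0.7743 = 2.261 + 1.882 = 4.143 mg/L.
DO = C_s − D = 11.7 − 4.143 = 7.557 mg/L.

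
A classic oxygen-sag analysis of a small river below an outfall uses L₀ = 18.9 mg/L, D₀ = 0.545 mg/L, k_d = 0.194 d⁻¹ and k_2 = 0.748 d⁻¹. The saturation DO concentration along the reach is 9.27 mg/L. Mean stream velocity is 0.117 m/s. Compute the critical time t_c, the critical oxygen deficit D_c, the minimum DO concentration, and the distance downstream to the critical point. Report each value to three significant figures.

t_c ≈ 2.28 d; D_c ≈ 3.15 mg/L; min DO ≈ 6.12 mg/L; x_c ≈ 23.1 km

At the critical point dD/dt = 0, so k_d L₀ e^(−k_d t) = k_2 D. Substituting D(t) from the Streeter–Phelps equation and solving for t gives
t_c = ln[(k_2/k_d)(1 − D₀(k_2−k_d)/(k_d L₀))] / (k_2−k_d).
Here k_2−k_d = 0.5540 d⁻¹ and 1 − D₀(k_2−k_d)/(k_d L₀) = 1 − 0.545×0.5540/(0.194×18.9) = 0.9177, so
t_c = ln(3.856 × 0.9177) / 0.5540 = 1.264 / 0.5540 = 2.281 d.
L(t_c) = L₀ e^(−k_d t_c) = 18.9 × 0.6424 = 12.14 mg/L, and at the critical point k_2 D_c = k_d L, so D_c = (0.194/0.748) × 12.14 = 3.149 mg/L.
Minimum DO = C_s − D_c = 9.27 − 3.149 = 6.121 mg/L.
x_c = v t_c = 0.117 m/s × 2.281 d × 86400 s/d = 23060 m ≈ 23.1 km.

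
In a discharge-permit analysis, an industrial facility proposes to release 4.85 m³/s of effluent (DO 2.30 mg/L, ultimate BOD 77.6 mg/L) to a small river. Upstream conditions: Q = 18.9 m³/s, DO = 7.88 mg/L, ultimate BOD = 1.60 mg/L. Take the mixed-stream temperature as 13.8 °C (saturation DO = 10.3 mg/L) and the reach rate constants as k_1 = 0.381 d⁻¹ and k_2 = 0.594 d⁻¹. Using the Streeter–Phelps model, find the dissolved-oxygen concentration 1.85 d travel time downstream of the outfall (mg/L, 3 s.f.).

Mixed DO = (18.9×7.88 + 4.85×2.30)/(18.9+4.85) = 160.1/23.75 = 6.741 mg/L.
Mixed L₀ = (18.9×1.60 + 4.85×77.6)/(23.75) = 406.6/23.75 = 17.12 mg/L.
Initial deficit D₀ = C_s − DO₀ = 10.3 − 6.741 = 3.559 mg/L.
D(1.85) = [0.381×17.12/(0.594−0.381)](e^(−0.381×1.85) − e^(−0.594×1.85)) + 3.559 e^(−0.594×1.85)
= 30.62 × (0.4942 − 0.3332) + 3.559 × 0.3332 = 6.115 mg/L.
DO = 10.3 − 6.115 = 4.185 mg/L.

DO ≈ 4.19 mg/L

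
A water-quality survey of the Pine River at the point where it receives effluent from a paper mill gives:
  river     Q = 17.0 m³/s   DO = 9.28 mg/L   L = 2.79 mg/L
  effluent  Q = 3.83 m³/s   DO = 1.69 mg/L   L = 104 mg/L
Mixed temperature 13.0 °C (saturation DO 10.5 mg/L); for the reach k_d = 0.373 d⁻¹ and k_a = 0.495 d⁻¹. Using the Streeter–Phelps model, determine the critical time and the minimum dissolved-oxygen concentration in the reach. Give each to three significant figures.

t_c ≈ 1.99 d; minimum DO ≈ 2.81 mg/L

Mixed DO = (17.0×9.28 + 3.83×1.69)/(17.0+3.83) = 164.2/20.83 = 7.884 mg/L.
Mixed L₀ = (17.0×2.79 + 3.83×104)/(20.83) = 445.8/20.83 = 21.40 mg/L.
Initial deficit D₀ = C_s − DO₀ = 10.5 − 7.884 = 2.616 mg/L.
t_c = (1/0.1220) ln[(0.495/0.373)(1 − 2.616×0.1220/(0.373×21.40))] = 8.197 × ln(1.274) = 1.985 d.
D_c = (0.373/0.495) × 21.40 × e^(−0.373×1.985) = 0.7535 × 21.40 × 0.4769 = 7.690 mg/L.
Minimum DO = 10.5 − 7.690 = 2.810 mg/L.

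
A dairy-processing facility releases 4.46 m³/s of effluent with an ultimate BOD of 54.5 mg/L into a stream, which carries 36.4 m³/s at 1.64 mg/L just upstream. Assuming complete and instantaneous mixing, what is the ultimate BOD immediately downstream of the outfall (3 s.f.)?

Flow-weighted mixing: C = (Q_r C_r + Q_w C_w)/(Q_r + Q_w)
= (36.4×1.64 + 4.46×54.5)/(36.4 + 4.46) = 302.8/40.86 = 7.410 mg/L.

7.41 mg/L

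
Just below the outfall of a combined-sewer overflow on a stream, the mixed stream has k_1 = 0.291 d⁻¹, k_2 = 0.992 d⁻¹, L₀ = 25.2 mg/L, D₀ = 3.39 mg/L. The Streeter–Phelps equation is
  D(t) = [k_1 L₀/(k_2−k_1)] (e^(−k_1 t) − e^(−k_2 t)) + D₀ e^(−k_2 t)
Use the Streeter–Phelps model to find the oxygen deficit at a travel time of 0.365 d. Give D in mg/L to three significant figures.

k_1 L₀/(k_2−k_1) = 0.291×25.2/(0.992−0.291) = 7.333/0.7010 = 10.46 mg/L.
e^(−k_1 t) = e^(−0.291×0.3650) = 0.8992; e^(−k_2 t) = e^(−0.992×0.3650) = 0.6962.
D = 10.46 × (0.8992 − 0.6962) + 3.39 × 0.6962 = 2.124 + 2.360 = 4.484 mg/L.

D ≈ 4.48 mg/L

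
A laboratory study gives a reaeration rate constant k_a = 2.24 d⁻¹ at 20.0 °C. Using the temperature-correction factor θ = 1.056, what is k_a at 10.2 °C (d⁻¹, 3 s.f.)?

k_a ≈ 1.31 d⁻¹

k_a(T₂) = k_a(T₁) · θ^(T₂−T₁) = 2.24 × 1.056^(10.2−20.0)
= 2.24 × 1.056^-9.80 = 2.24 × 0.5863 = 1.313 d⁻¹.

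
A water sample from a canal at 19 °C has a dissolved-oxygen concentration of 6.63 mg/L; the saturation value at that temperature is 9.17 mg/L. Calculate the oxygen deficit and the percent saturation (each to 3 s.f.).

D ≈ 2.54 mg/L; 72.3 % saturation

D = C_s − C = 9.17 − 6.63 = 2.54 mg/L.
% saturation = 6.63/9.17 × 100 = 72.3 %.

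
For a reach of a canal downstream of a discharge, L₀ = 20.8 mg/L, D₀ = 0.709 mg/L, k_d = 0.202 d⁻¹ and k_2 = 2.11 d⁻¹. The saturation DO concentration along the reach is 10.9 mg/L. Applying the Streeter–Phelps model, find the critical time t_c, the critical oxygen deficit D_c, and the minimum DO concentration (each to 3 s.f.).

With k_2/k_d = 10.45 and 1 − D₀(k_2−k_d)/(k_d L₀) = 0.6780,
t_c = ln(10.45 × 0.6780) / (2.11 − 0.202) = ln(7.082) / 1.908 = 1.958/1.908 = 1.026 d.
L(t_c) = L₀ e^(−k_d t_c) = 20.8 × 0.8128 = 16.91 mg/L, and at the critical point k_2 D_c = k_d L, so D_c = (0.202/2.11) × 16.91 = 1.619 mg/L.
Minimum DO = C_s − D_c = 10.9 − 1.619 = 9.281 mg/L.

t_c ≈ 1.03 d; D_c ≈ 1.62 mg/L; min DO ≈ 9.28 mg/L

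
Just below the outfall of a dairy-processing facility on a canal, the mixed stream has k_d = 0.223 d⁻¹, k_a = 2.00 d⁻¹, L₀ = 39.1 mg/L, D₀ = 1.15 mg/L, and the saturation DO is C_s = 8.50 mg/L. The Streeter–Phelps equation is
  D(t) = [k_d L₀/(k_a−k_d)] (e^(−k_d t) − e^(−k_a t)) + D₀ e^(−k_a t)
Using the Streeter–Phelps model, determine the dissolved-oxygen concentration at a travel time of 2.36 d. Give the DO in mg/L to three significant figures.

DO ≈ 5.63 mg/L

k_d L₀/(k_a−k_d) = 0.223×39.1/(2.00−0.223) = 8.719/1.777 = 4.907 mg/L.
e^(−k_d t) = e^(−0.223×2.360) = 0.5908; e^(−k_a t) = e^(−2.00×2.360) = 0.008915.
D = 4.907 × (0.5908 − 0.008915) + 1.15 × 0.008915 = 2.855 + 0.01025 = 2.865 mg/L.
DO = C_s − D = 8.50 − 2.865 = 5.635 mg/L.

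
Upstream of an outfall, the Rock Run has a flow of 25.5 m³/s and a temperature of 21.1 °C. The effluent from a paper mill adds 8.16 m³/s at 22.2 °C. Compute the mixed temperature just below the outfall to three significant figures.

21.4 °C

Flow-weighted mixing: C = (Q_r C_r + Q_w C_w)/(Q_r + Q_w)
= (25.5×21.1 + 8.16×22.2)/(25.5 + 8.16) = 719.2/33.66 = 21.37 °C.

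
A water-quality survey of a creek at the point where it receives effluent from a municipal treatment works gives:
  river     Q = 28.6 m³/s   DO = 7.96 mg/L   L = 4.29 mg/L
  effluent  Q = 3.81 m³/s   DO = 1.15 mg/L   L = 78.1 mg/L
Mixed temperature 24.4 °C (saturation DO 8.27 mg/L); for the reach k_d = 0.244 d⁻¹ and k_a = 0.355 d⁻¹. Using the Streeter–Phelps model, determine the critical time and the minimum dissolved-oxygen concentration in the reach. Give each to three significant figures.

Mixed DO = (28.6×7.96 + 3.81×1.15)/(28.6+3.81) = 232.0/32.41 = 7.159 mg/L.
Mixed L₀ = (28.6×4.29 + 3.81×78.1)/(32.41) = 420.3/32.41 = 12.97 mg/L.
Initial deficit D₀ = C_s − DO₀ = 8.27 − 7.159 = 1.111 mg/L.
t_c = (1/0.1110) ln[(0.355/0.244)(1 − 1.111×0.1110/(0.244×12.97))] = 9.009 × ln(1.398) = 3.020 d.
D_c = (0.244/0.355) × 12.97 × e^(−0.244×3.020) = 0.6873 × 12.97 × 0.4786 = 4.266 mg/L.
Minimum DO = 8.27 − 4.266 = 4.004 mg/L.

t_c ≈ 3.02 d; minimum DO ≈ 4.00 mg/L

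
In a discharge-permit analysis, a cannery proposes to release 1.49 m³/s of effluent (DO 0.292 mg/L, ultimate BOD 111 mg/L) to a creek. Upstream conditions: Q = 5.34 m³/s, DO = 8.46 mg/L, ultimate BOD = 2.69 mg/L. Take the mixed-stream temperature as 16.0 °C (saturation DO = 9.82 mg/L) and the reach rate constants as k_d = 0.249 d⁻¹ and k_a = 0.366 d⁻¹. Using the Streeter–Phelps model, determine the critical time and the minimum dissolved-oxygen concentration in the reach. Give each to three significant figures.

t_c ≈ 2.80 d; minimum DO ≈ 0.901 mg/L

Mixed DO = (5.34×8.46 + 1.49×0.292)/(5.34+1.49) = 45.61/6.830 = 6.678 mg/L.
Mixed L₀ = (5.34×2.69 + 1.49×111)/(6.830) = 179.8/6.830 = 26.32 mg/L.
Initial deficit D₀ = C_s − DO₀ = 9.82 − 6.678 = 3.142 mg/L.
t_c = (1/0.1170) ln[(0.366/0.249)(1 − 3.142×0.1170/(0.249×26.32))] = 8.547 × ln(1.387) = 2.799 d.
D_c = (0.249/0.366) × 26.32 × e^(−0.249×2.799) = 0.6803 × 26.32 × 0.4981 = 8.919 mg/L.
Minimum DO = 9.82 − 8.919 = 0.9008 mg/L.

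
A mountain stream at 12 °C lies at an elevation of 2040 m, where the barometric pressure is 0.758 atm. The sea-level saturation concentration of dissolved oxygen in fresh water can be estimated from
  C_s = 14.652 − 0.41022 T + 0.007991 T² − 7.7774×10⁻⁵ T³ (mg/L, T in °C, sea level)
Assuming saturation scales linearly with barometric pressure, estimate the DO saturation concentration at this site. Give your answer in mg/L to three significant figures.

C_s ≈ 8.15 mg/L

At sea level: C_s = 14.652 − 0.41022×12 + 0.007991×12² − 7.7774×10⁻⁵×12³ = 10.75 mg/L.
Pressure correction: C_s' = 10.75 × 0.758 = 8.145 mg/L.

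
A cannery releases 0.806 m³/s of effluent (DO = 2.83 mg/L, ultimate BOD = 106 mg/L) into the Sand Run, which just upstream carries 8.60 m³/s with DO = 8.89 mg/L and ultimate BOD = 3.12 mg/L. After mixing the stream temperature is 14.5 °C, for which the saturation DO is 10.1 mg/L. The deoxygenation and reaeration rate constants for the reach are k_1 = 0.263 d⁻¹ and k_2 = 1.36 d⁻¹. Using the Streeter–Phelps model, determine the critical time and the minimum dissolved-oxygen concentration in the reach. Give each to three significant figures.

t_c ≈ 0.653 d; minimum DO ≈ 8.16 mg/L

Mixed DO = (8.60×8.89 + 0.806×2.83)/(8.60+0.806) = 78.73/9.406 = 8.371 mg/L.
Mixed L₀ = (8.60×3.12 + 0.806×106)/(9.406) = 112.3/9.406 = 11.94 mg/L.
Initial deficit D₀ = C_s − DO₀ = 10.1 − 8.371 = 1.729 mg/L.
t_c = (1/1.097) ln[(1.36/0.263)(1 − 1.729×1.097/(0.263×11.94))] = 0.9116 × ln(2.046) = 0.6526 d.
D_c = (0.263/1.36) × 11.94 × e^(−0.263×0.6526) = 0.1934 × 11.94 × 0.8423 = 1.944 mg/L.
Minimum DO = 10.1 − 1.944 = 8.156 mg/L.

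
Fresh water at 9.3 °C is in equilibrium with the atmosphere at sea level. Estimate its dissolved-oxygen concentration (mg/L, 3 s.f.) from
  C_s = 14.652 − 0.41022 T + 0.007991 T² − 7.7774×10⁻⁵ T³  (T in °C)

C_s = 14.652 − 0.41022×9.3 + 0.007991×9.3² − 7.7774×10⁻⁵×9.3³ = 11.47 mg/L.

C_s ≈ 11.5 mg/L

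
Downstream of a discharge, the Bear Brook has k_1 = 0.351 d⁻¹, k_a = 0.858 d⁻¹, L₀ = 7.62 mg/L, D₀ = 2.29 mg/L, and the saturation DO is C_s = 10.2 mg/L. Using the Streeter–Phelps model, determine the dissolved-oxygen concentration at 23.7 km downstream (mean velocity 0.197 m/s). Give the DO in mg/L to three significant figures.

DO ≈ 7.87 mg/L

Travel time t = x/v = 23.7 km / (0.197 m/s) = 23700 m / 0.197 m/s = 120300 s = 1.392 d.
k_1 L₀/(k_a−k_1) = 0.351×7.62/(0.858−0.351) = 2.675/0.5070 = 5.275 mg/L.
e^(−k_1 t) = e^(−0.351×1.392) = 0.6134; e^(−k_a t) = e^(−0.858×1.392) = 0.3028.
D = 5.275 × (0.6134 − 0.3028) + 2.29 × 0.3028 = 1.639 + 0.6934 = 2.332 mg/L.
DO = C_s − D = 10.2 − 2.332 = 7.868 mg/L.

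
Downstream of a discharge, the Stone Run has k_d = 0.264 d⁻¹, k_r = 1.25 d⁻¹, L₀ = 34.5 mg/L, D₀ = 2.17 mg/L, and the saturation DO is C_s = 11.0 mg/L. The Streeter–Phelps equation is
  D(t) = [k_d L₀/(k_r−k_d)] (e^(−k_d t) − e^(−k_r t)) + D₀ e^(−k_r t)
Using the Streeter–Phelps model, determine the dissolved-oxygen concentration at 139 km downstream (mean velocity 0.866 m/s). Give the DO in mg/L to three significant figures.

Travel time t = x/v = 139 km / (0.866 m/s) = 139000 m / 0.866 m/s = 160500 s = 1.858 d.
k_d L₀/(k_r−k_d) = 0.264×34.5/(1.25−0.264) = 9.108/0.9860 = 9.237 mg/L.
e^(−k_d t) = e^(−0.264×1.858) = 0.6124; e^(−k_r t) = e^(−1.25×1.858) = 0.09806.
D = 9.237 × (0.6124 − 0.09806) + 2.17 × 0.09806 = 4.751 + 0.2128 = 4.964 mg/L.
DO = C_s − D = 11.0 − 4.964 = 6.036 mg/L.

DO ≈ 6.04 mg/L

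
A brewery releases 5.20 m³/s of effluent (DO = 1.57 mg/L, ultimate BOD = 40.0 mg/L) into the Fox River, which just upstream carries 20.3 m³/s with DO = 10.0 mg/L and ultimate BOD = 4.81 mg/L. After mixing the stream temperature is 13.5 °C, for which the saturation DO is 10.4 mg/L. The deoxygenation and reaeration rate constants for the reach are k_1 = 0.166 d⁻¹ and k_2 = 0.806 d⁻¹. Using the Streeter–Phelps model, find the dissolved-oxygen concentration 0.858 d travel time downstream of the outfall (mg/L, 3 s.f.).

DO ≈ 8.20 mg/L

Mixed DO = (20.3×10.0 + 5.20×1.57)/(20.3+5.20) = 211.2/25.50 = 8.281 mg/L.
Mixed L₀ = (20.3×4.81 + 5.20×40.0)/(25.50) = 305.6/25.50 = 11.99 mg/L.
Initial deficit D₀ = C_s − DO₀ = 10.4 − 8.281 = 2.119 mg/L.
D(0.858) = [0.166×11.99/(0.806−0.166)](e^(−0.166×0.858) − e^(−0.806×0.858)) + 2.119 e^(−0.806×0.858)
= 3.109 × (0.8672 − 0.5008) + 2.119 × 0.5008 = 2.200 mg/L.
DO = 10.4 − 2.200 = 8.200 mg/L.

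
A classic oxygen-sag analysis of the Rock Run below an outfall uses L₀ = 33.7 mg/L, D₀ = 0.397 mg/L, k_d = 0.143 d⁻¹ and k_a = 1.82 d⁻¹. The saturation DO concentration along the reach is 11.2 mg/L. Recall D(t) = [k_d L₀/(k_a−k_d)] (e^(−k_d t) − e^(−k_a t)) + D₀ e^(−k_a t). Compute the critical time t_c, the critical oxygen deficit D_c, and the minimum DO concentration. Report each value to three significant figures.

t_c ≈ 1.43 d; D_c ≈ 2.16 mg/L; min DO ≈ 9.04 mg/L

With k_a/k_d = 12.73 and 1 − D₀(k_a−k_d)/(k_d L₀) = 0.8618,
t_c = ln(12.73 × 0.8618) / (1.82 − 0.143) = ln(10.97) / 1.677 = 2.395/1.677 = 1.428 d.
D_c = (k_d/k_a) L₀ e^(−k_d t_c) = (0.143/1.82) × 33.7 × e^(−0.143×1.428) = 0.07857 × 33.7 × 0.8153 = 2.159 mg/L.
Minimum DO = C_s − D_c = 11.2 − 2.159 = 9.041 mg/L.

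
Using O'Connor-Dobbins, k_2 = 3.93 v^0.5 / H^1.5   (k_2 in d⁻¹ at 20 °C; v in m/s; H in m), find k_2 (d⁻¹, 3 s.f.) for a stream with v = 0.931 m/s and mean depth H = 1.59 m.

k_2 ≈ 1.89 d⁻¹

k_2 = 3.93 × 0.931^0.5 / 1.59^1.5 = 3.93 × 0.9649 / 2.005 = 1.891 d⁻¹.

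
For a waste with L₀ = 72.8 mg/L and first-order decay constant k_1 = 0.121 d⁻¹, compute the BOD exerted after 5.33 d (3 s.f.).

y_t = L₀(1 − e^(−k_1 t)) = 72.8 × (1 − e^(−0.121×5.33))
= 72.8 × (1 − 0.5247) = 72.8 × 0.4753 = 34.60 mg/L.

y ≈ 34.6 mg/L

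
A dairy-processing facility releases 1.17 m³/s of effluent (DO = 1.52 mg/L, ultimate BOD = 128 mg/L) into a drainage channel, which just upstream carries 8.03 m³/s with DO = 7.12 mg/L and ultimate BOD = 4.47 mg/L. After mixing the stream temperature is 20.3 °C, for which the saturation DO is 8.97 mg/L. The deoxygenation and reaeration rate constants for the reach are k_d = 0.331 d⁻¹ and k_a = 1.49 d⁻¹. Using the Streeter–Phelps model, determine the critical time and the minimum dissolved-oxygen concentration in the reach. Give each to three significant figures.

Mixed DO = (8.03×7.12 + 1.17×1.52)/(8.03+1.17) = 58.95/9.200 = 6.408 mg/L.
Mixed L₀ = (8.03×4.47 + 1.17×128)/(9.200) = 185.7/9.200 = 20.18 mg/L.
Initial deficit D₀ = C_s − DO₀ = 8.97 − 6.408 = 2.562 mg/L.
t_c = (1/1.159) ln[(1.49/0.331)(1 − 2.562×1.159/(0.331×20.18))] = 0.8628 × ln(2.500) = 0.7907 d.
D_c = (0.331/1.49) × 20.18 × e^(−0.331×0.7907) = 0.2221 × 20.18 × 0.7697 = 3.451 mg/L.
Minimum DO = 8.97 − 3.451 = 5.519 mg/L.

t_c ≈ 0.791 d; minimum DO ≈ 5.52 mg/L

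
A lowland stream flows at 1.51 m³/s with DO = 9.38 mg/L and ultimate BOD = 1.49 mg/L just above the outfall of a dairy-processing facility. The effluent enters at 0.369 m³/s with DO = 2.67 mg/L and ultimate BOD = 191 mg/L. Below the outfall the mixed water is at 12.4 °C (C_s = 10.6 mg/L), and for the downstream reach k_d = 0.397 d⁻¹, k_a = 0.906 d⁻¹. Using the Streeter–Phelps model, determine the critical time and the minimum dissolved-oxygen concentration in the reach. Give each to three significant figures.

Mixed DO = (1.51×9.38 + 0.369×2.67)/(1.51+0.369) = 15.15/1.879 = 8.062 mg/L.
Mixed L₀ = (1.51×1.49 + 0.369×191)/(1.879) = 72.73/1.879 = 38.71 mg/L.
Initial deficit D₀ = C_s − DO₀ = 10.6 − 8.062 = 2.538 mg/L.
t_c = (1/0.5090) ln[(0.906/0.397)(1 − 2.538×0.5090/(0.397×38.71))] = 1.965 × ln(2.090) = 1.449 d.
D_c = (0.397/0.906) × 38.71 × e^(−0.397×1.449) = 0.4382 × 38.71 × 0.5627 = 9.543 mg/L.
Minimum DO = 10.6 − 9.543 = 1.057 mg/L.

t_c ≈ 1.45 d; minimum DO ≈ 1.06 mg/L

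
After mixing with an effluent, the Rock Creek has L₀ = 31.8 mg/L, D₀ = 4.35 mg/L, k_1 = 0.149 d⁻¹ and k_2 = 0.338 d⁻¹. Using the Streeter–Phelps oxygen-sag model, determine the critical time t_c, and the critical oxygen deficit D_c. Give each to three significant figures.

t_c ≈ 3.33 d; D_c ≈ 8.54 mg/L

With k_2/k_1 = 2.268 and 1 − D₀(k_2−k_1)/(k_1 L₀) = 0.8265,
t_c = ln(2.268 × 0.8265) / (0.338 − 0.149) = ln(1.875) / 0.1890 = 0.6285/0.1890 = 3.326 d.
D_c = (k_1/k_2) L₀ e^(−k_1 t_c) = (0.149/0.338) × 31.8 × e^(−0.149×3.326) = 0.4408 × 31.8 × 0.6093 = 8.541 mg/L.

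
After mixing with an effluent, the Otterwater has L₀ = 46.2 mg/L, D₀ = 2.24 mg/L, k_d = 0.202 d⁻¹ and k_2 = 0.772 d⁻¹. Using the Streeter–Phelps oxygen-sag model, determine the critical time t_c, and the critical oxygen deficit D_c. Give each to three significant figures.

At the critical point dD/dt = 0, so k_d L₀ e^(−k_d t) = k_2 D. Substituting D(t) from the Streeter–Phelps equation and solving for t gives
t_c = ln[(k_2/k_d)(1 − D₀(k_2−k_d)/(k_d L₀))] / (k_2−k_d).
Here k_2−k_d = 0.5700 d⁻¹ and 1 − D₀(k_2−k_d)/(k_d L₀) = 1 − 2.24×0.5700/(0.202×46.2) = 0.8632, so
t_c = ln(3.822 × 0.8632) / 0.5700 = 1.194 / 0.5700 = 2.094 d.
L(t_c) = L₀ e^(−k_d t_c) = 46.2 × 0.6551 = 30.26 mg/L, and at the critical point k_2 D_c = k_d L, so D_c = (0.202/0.772) × 30.26 = 7.919 mg/L.

t_c ≈ 2.09 d; D_c ≈ 7.92 mg/L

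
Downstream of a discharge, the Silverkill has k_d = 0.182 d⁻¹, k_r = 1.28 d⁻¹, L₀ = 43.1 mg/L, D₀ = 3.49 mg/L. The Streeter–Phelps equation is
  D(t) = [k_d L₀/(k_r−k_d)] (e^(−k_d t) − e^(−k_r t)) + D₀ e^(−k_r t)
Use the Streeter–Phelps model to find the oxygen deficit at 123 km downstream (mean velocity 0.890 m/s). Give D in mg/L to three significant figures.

D ≈ 4.87 mg/L

Travel time t = x/v = 123 km / (0.890 m/s) = 123000 m / 0.890 m/s = 138200 s = 1.600 d.
k_d L₀/(k_r−k_d) = 0.182×43.1/(1.28−0.182) = 7.844/1.098 = 7.144 mg/L.
e^(−k_d t) = e^(−0.182×1.600) = 0.7474; e^(−k_r t) = e^(−1.28×1.600) = 0.1291.
D = 7.144 × (0.7474 − 0.1291) + 3.49 × 0.1291 = 4.418 + 0.4504 = 4.868 mg/L.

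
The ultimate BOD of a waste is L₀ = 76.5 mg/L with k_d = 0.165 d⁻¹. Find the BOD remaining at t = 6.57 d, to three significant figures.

L ≈ 25.9 mg/L

L_t = L₀ e^(−k_d t) = 76.5 × e^(−0.165×6.57) = 76.5 × 0.3382 = 25.87 mg/L.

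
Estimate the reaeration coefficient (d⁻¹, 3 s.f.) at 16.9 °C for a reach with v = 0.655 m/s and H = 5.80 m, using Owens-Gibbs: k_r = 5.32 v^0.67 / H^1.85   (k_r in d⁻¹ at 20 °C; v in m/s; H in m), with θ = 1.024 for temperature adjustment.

k_r(20) = 5.32 × 0.655^0.67 / 5.80^1.85 = 5.32 × 0.7532 / 25.84 = 0.1550 d⁻¹.
k_r(16.9) = 0.1550 × 1.024^(16.9−20) = 0.1550 × 0.9291 = 0.1441 d⁻¹.

k_r ≈ 0.144 d⁻¹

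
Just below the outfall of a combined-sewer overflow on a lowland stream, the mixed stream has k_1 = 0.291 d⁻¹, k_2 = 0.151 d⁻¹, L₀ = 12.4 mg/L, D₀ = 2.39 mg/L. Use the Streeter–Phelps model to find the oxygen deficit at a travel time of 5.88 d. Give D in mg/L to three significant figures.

D ≈ 6.93 mg/L

k_1 L₀/(k_2−k_1) = 0.291×12.4/(0.151−0.291) = 3.608/-0.1400 = -25.77 mg/L.
e^(−k_1 t) = e^(−0.291×5.880) = 0.1807; e^(−k_2 t) = e^(−0.151×5.880) = 0.4115.
D = -25.77 × (0.1807 − 0.4115) + 2.39 × 0.4115 = 5.950 + 0.9836 = 6.934 mg/L.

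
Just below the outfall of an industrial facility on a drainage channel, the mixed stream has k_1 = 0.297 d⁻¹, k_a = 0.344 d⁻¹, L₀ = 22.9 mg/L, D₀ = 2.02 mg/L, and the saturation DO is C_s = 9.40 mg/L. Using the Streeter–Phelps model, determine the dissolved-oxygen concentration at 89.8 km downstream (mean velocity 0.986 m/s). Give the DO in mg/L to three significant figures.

DO ≈ 2.88 mg/L

Travel time t = x/v = 89.8 km / (0.986 m/s) = 89800 m / 0.986 m/s = 91080 s = 1.054 d.
k_1 L₀/(k_a−k_1) = 0.297×22.9/(0.344−0.297) = 6.801/0.04700 = 144.7 mg/L.
e^(−k_1 t) = e^(−0.297×1.054) = 0.7312; e^(−k_a t) = e^(−0.344×1.054) = 0.6959.
D = 144.7 × (0.7312 − 0.6959) + 2.02 × 0.6959 = 5.114 + 1.406 = 6.520 mg/L.
DO = C_s − D = 9.40 − 6.520 = 2.880 mg/L.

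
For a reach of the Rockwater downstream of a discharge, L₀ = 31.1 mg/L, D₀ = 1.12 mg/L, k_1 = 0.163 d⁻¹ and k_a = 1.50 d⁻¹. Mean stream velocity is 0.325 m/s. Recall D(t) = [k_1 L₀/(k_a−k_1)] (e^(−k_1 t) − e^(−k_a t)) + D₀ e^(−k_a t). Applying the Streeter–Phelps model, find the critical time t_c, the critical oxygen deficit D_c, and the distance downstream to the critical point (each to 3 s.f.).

With k_a/k_1 = 9.202 and 1 − D₀(k_a−k_1)/(k_1 L₀) = 0.7046,
t_c = ln(9.202 × 0.7046) / (1.50 − 0.163) = ln(6.484) / 1.337 = 1.869/1.337 = 1.398 d.
L(t_c) = L₀ e^(−k_1 t_c) = 31.1 × 0.7962 = 24.76 mg/L, and at the critical point k_a D_c = k_1 L, so D_c = (0.163/1.50) × 24.76 = 2.691 mg/L.
x_c = v t_c = 0.325 m/s × 1.398 d × 86400 s/d = 39260 m ≈ 39.3 km.

t_c ≈ 1.40 d; D_c ≈ 2.69 mg/L; x_c ≈ 39.3 km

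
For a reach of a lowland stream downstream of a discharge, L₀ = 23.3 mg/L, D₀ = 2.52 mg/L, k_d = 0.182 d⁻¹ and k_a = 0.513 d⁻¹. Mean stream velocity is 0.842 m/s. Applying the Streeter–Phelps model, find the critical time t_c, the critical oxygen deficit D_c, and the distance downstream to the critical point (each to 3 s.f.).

t_c = [1/(k_a−k_d)] ln[(k_a/k_d)(1 − D₀(k_a−k_d)/(k_d L₀))]
= [1/(0.513−0.182)] ln[(0.513/0.182)(1 − 2.52×0.3310/(0.182×23.3))]
= (1/0.3310) ln[2.819 × 0.8033] = 3.021 × ln(2.264) = 3.021 × 0.8172 = 2.469 d.
D_c = (k_d/k_a) L₀ e^(−k_d t_c) = (0.182/0.513) × 23.3 × e^(−0.182×2.469) = 0.3548 × 23.3 × 0.6380 = 5.274 mg/L.
x_c = v t_c = 0.842 m/s × 2.469 d × 86400 s/d = 179600 m ≈ 180 km.

t_c ≈ 2.47 d; D_c ≈ 5.27 mg/L; x_c ≈ 180 km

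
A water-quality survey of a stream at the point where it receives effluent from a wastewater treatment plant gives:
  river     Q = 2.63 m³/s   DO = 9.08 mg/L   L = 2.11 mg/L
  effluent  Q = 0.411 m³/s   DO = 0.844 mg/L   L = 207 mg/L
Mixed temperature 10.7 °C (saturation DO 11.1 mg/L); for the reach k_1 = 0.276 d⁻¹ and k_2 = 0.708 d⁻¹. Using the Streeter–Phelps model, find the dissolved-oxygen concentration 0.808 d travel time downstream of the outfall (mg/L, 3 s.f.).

Mixed DO = (2.63×9.08 + 0.411×0.844)/(2.63+0.411) = 24.23/3.041 = 7.967 mg/L.
Mixed L₀ = (2.63×2.11 + 0.411×207)/(3.041) = 90.63/3.041 = 29.80 mg/L.
Initial deficit D₀ = C_s − DO₀ = 11.1 − 7.967 = 3.133 mg/L.
D(0.808) = [0.276×29.80/(0.708−0.276)](e^(−0.276×0.808) − e^(−0.708×0.808)) + 3.133 e^(−0.708×0.808)
= 19.04 × (0.8001 − 0.5644) + 3.133 × 0.5644 = 6.257 mg/L.
DO = 11.1 − 6.257 = 4.843 mg/L.

DO ≈ 4.84 mg/L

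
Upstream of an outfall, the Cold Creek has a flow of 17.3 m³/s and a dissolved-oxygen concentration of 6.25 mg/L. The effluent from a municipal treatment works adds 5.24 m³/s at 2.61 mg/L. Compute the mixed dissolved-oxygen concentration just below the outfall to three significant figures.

Flow-weighted mixing: C = (Q_r C_r + Q_w C_w)/(Q_r + Q_w)
= (17.3×6.25 + 5.24×2.61)/(17.3 + 5.24) = 121.8/22.54 = 5.404 mg/L.

5.40 mg/L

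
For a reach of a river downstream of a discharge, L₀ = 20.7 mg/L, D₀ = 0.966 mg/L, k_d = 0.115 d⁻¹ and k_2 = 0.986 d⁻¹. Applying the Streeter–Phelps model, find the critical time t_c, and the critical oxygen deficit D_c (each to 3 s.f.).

With k_2/k_d = 8.574 and 1 − D₀(k_2−k_d)/(k_d L₀) = 0.6466,
t_c = ln(8.574 × 0.6466) / (0.986 − 0.115) = ln(5.543) / 0.8710 = 1.713/0.8710 = 1.966 d.
D_c = (k_d/k_2) L₀ e^(−k_d t_c) = (0.115/0.986) × 20.7 × e^(−0.115×1.966) = 0.1166 × 20.7 × 0.7976 = 1.926 mg/L.

t_c ≈ 1.97 d; D_c ≈ 1.93 mg/L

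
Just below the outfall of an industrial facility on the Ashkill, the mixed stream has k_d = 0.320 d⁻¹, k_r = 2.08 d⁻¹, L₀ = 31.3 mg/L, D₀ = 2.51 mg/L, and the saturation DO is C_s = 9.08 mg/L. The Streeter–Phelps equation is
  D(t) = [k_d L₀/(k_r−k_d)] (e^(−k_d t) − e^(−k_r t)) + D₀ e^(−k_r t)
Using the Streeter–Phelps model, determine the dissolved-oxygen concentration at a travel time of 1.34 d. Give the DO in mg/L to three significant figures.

DO ≈ 5.57 mg/L

k_d L₀/(k_r−k_d) = 0.320×31.3/(2.08−0.320) = 10.02/1.760 = 5.691 mg/L.
e^(−k_d t) = e^(−0.320×1.340) = 0.6513; e^(−k_r t) = e^(−2.08×1.340) = 0.06159.
D = 5.691 × (0.6513 − 0.06159) + 2.51 × 0.06159 = 3.356 + 0.1546 = 3.511 mg/L.
DO = C_s − D = 9.08 − 3.511 = 5.569 mg/L.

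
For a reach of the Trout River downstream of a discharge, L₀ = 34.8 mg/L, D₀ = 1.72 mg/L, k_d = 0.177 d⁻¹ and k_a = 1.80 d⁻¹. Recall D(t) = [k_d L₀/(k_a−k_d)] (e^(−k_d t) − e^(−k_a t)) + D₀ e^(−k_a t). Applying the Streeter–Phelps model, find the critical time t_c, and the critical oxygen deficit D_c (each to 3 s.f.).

t_c ≈ 1.06 d; D_c ≈ 2.84 mg/L

At the critical point dD/dt = 0, so k_d L₀ e^(−k_d t) = k_a D. Substituting D(t) from the Streeter–Phelps equation and solving for t gives
t_c = ln[(k_a/k_d)(1 − D₀(k_a−k_d)/(k_d L₀))] / (k_a−k_d).
Here k_a−k_d = 1.623 d⁻¹ and 1 − D₀(k_a−k_d)/(k_d L₀) = 1 − 1.72×1.623/(0.177×34.8) = 0.5468, so
t_c = ln(10.17 × 0.5468) / 1.623 = 1.716 / 1.623 = 1.057 d.
D_c = (k_d/k_a) L₀ e^(−k_d t_c) = (0.177/1.80) × 34.8 × e^(−0.177×1.057) = 0.09833 × 34.8 × 0.8294 = 2.838 mg/L.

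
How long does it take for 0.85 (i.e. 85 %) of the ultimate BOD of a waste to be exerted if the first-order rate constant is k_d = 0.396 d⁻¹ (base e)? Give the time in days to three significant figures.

t ≈ 4.79 d

y/L₀ = 1 − e^(−k_d t) = 0.85 ⇒ e^(−k_d t) = 0.150
t = −ln(0.150) / 0.396 = 1.897 / 0.396 = 4.791 d.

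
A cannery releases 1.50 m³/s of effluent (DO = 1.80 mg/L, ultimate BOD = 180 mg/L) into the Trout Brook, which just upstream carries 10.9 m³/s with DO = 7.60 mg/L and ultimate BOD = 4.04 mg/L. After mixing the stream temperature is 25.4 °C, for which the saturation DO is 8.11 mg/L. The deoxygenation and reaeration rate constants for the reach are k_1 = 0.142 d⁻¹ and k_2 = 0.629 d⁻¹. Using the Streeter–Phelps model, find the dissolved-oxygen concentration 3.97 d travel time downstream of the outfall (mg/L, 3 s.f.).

Mixed DO = (10.9×7.60 + 1.50×1.80)/(10.9+1.50) = 85.54/12.40 = 6.898 mg/L.
Mixed L₀ = (10.9×4.04 + 1.50×180)/(12.40) = 314.0/12.40 = 25.33 mg/L.
Initial deficit D₀ = C_s − DO₀ = 8.11 − 6.898 = 1.212 mg/L.
D(3.97) = [0.142×25.33/(0.629−0.142)](e^(−0.142×3.97) − e^(−0.629×3.97)) + 1.212 e^(−0.629×3.97)
= 7.384 × (0.5691 − 0.08232) + 1.212 × 0.08232 = 3.694 mg/L.
DO = 8.11 − 3.694 = 4.416 mg/L.

DO ≈ 4.42 mg/L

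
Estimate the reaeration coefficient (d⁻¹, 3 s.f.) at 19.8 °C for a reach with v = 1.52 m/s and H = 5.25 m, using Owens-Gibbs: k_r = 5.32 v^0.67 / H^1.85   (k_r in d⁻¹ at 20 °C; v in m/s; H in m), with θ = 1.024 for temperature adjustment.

k_r(20) = 5.32 × 1.52^0.67 / 5.25^1.85 = 5.32 × 1.324 / 21.49 = 0.3277 d⁻¹.
k_r(19.8) = 0.3277 × 1.024^(19.8−20) = 0.3277 × 0.9953 = 0.3261 d⁻¹.

k_r ≈ 0.326 d⁻¹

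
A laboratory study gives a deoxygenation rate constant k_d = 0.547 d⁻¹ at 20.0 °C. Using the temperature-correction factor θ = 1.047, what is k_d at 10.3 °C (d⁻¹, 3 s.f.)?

k_d ≈ 0.350 d⁻¹

k_d(T₂) = k_d(T₁) · θ^(T₂−T₁) = 0.547 × 1.047^(10.3−20.0)
= 0.547 × 1.047^-9.70 = 0.547 × 0.6405 = 0.3504 d⁻¹.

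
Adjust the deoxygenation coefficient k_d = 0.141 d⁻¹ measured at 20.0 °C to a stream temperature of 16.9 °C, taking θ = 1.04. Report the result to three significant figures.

k_d ≈ 0.125 d⁻¹

k_d(T₂) = k_d(T₁) · θ^(T₂−T₁) = 0.141 × 1.04^(16.9−20.0)
= 0.141 × 1.04^-3.10 = 0.141 × 0.8855 = 0.1249 d⁻¹.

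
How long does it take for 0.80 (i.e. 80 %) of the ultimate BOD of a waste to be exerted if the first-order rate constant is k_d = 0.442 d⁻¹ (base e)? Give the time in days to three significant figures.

t ≈ 3.64 d

y/L₀ = 1 − e^(−k_d t) = 0.80 ⇒ e^(−k_d t) = 0.200
t = −ln(0.200) / 0.442 = 1.609 / 0.442 = 3.641 d.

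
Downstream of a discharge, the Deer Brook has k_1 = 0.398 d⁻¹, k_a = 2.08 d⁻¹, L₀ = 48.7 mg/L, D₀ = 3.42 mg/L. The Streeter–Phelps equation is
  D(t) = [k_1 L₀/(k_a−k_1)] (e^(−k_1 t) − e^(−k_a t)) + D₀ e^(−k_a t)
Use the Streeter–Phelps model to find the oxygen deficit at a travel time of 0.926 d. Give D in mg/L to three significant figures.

k_1 L₀/(k_a−k_1) = 0.398×48.7/(2.08−0.398) = 19.38/1.682 = 11.52 mg/L.
e^(−k_1 t) = e^(−0.398×0.9260) = 0.6917; e^(−k_a t) = e^(−2.08×0.9260) = 0.1457.
D = 11.52 × (0.6917 − 0.1457) + 3.42 × 0.1457 = 6.292 + 0.4984 = 6.790 mg/L.

D ≈ 6.79 mg/L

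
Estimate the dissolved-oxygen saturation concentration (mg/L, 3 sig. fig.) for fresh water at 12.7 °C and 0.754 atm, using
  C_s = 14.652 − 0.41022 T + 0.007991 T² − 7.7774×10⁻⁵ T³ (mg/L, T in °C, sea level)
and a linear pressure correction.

At sea level: C_s = 14.652 − 0.41022×12.7 + 0.007991×12.7² − 7.7774×10⁻⁵×12.7³ = 10.57 mg/L.
Pressure correction: C_s' = 10.57 × 0.754 = 7.971 mg/L.

C_s ≈ 7.97 mg/L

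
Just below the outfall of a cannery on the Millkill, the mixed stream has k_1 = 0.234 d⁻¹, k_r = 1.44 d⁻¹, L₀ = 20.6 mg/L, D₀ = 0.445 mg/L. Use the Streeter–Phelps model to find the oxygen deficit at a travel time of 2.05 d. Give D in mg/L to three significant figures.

k_1 L₀/(k_r−k_1) = 0.234×20.6/(1.44−0.234) = 4.820/1.206 = 3.997 mg/L.
e^(−k_1 t) = e^(−0.234×2.050) = 0.6190; e^(−k_r t) = e^(−1.44×2.050) = 0.05224.
D = 3.997 × (0.6190 − 0.05224) + 0.445 × 0.05224 = 2.265 + 0.02324 = 2.288 mg/L.

D ≈ 2.29 mg/L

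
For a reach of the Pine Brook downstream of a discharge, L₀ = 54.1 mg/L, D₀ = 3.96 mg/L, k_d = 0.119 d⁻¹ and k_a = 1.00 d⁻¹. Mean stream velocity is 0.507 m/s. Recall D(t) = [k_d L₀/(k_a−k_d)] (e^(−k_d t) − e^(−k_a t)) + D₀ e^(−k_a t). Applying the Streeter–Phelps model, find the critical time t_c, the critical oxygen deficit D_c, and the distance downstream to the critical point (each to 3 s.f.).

At the critical point dD/dt = 0, so k_d L₀ e^(−k_d t) = k_a D. Substituting D(t) from the Streeter–Phelps equation and solving for t gives
t_c = ln[(k_a/k_d)(1 − D₀(k_a−k_d)/(k_d L₀))] / (k_a−k_d).
Here k_a−k_d = 0.8810 d⁻¹ and 1 − D₀(k_a−k_d)/(k_d L₀) = 1 − 3.96×0.8810/(0.119×54.1) = 0.4581, so
t_c = ln(8.403 × 0.4581) / 0.8810 = 1.348 / 0.8810 = 1.530 d.
L(t_c) = L₀ e^(−k_d t_c) = 54.1 × 0.8335 = 45.09 mg/L, and at the critical point k_a D_c = k_d L, so D_c = (0.119/1.00) × 45.09 = 5.366 mg/L.
x_c = v t_c = 0.507 m/s × 1.530 d × 86400 s/d = 67020 m ≈ 67.0 km.

t_c ≈ 1.53 d; D_c ≈ 5.37 mg/L; x_c ≈ 67.0 km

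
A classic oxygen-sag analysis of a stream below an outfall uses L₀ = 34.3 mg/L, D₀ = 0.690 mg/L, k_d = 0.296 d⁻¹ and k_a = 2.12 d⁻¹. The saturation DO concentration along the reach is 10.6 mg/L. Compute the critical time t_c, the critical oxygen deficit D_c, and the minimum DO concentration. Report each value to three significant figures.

t_c ≈ 1.01 d; D_c ≈ 3.55 mg/L; min DO ≈ 7.05 mg/L

With k_a/k_d = 7.162 and 1 − D₀(k_a−k_d)/(k_d L₀) = 0.8760,
t_c = ln(7.162 × 0.8760) / (2.12 − 0.296) = ln(6.274) / 1.824 = 1.836/1.824 = 1.007 d.
D_c = (k_d/k_a) L₀ e^(−k_d t_c) = (0.296/2.12) × 34.3 × e^(−0.296×1.007) = 0.1396 × 34.3 × 0.7423 = 3.555 mg/L.
Minimum DO = C_s − D_c = 10.6 − 3.555 = 7.045 mg/L.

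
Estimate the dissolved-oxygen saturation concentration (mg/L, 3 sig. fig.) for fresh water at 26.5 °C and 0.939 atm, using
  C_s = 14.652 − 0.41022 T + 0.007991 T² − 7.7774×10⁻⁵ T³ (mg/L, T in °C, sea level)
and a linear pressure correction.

At sea level: C_s = 14.652 − 0.41022×26.5 + 0.007991×26.5² − 7.7774×10⁻⁵×26.5³ = 7.946 mg/L.
Pressure correction: C_s' = 7.946 × 0.939 = 7.461 mg/L.

C_s ≈ 7.46 mg/L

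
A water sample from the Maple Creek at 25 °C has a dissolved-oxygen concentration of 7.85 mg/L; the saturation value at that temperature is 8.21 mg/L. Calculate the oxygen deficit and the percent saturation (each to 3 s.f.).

D = C_s − C = 8.21 − 7.85 = 0.360 mg/L.
% saturation = 7.85/8.21 × 100 = 95.6 %.

D ≈ 0.360 mg/L; 95.6 % saturation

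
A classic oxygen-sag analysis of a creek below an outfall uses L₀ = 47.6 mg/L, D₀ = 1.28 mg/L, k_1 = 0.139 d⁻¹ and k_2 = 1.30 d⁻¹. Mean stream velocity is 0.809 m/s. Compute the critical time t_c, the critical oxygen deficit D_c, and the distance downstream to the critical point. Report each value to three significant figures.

t_c ≈ 1.71 d; D_c ≈ 4.01 mg/L; x_c ≈ 119 km

t_c = [1/(k_2−k_1)] ln[(k_2/k_1)(1 − D₀(k_2−k_1)/(k_1 L₀))]
= [1/(1.30−0.139)] ln[(1.30/0.139)(1 − 1.28×1.161/(0.139×47.6))]
= (1/1.161) ln[9.353 × 0.7754] = 0.8613 × ln(7.252) = 0.8613 × 1.981 = 1.707 d.
L(t_c) = L₀ e^(−k_1 t_c) = 47.6 × 0.7888 = 37.55 mg/L, and at the critical point k_2 D_c = k_1 L, so D_c = (0.139/1.30) × 37.55 = 4.015 mg/L.
x_c = v t_c = 0.809 m/s × 1.707 d × 86400 s/d = 119300 m ≈ 119 km.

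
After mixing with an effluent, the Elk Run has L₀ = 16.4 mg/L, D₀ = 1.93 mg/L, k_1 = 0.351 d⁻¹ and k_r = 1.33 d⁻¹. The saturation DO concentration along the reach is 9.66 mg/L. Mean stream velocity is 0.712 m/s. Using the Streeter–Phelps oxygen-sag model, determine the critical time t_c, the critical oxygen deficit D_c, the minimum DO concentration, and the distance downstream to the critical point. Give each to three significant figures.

t_c ≈ 0.954 d; D_c ≈ 3.10 mg/L; min DO ≈ 6.56 mg/L; x_c ≈ 58.7 km

With k_r/k_1 = 3.789 and 1 − D₀(k_r−k_1)/(k_1 L₀) = 0.6718,
t_c = ln(3.789 × 0.6718) / (1.33 − 0.351) = ln(2.545) / 0.9790 = 0.9343/0.9790 = 0.9543 d.
D_c = (k_1/k_r) L₀ e^(−k_1 t_c) = (0.351/1.33) × 16.4 × e^(−0.351×0.9543) = 0.2639 × 16.4 × 0.7154 = 3.096 mg/L.
Minimum DO = C_s − D_c = 9.66 − 3.096 = 6.564 mg/L.
x_c = v t_c = 0.712 m/s × 0.9543 d × 86400 s/d = 58710 m ≈ 58.7 km.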